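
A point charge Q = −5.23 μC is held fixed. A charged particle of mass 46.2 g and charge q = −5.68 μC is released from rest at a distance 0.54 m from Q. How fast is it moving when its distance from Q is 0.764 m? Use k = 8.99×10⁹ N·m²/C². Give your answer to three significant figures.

2.51 m/s

Only the electrostatic force acts, so mechanical energy is conserved: ½mv² = U₁ − U₂ = kQq(1/r₁ − 1/r₂).
U₁ − U₂ = (8.99×10⁹ N·m²/C²)(-5.23×10⁻⁶ C)(-5.68×10⁻⁶ C)(1/0.540 − 1/0.764) = 0.145 J.
v = √(2·0.145/0.0462) = 2.51 m/s.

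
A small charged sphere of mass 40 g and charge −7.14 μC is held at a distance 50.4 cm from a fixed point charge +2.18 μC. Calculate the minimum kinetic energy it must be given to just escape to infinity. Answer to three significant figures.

To just escape, total mechanical energy must reach zero at infinity: ½mv²_min + U = 0, so ½mv²_min = −U = |kQq|/r.
|U| = |kQq|/r = (8.99×10⁹ N·m²/C²)(2.18×10⁻⁶)(7.14×10⁻⁶)/(0.504) = 0.278 J.

0.278 J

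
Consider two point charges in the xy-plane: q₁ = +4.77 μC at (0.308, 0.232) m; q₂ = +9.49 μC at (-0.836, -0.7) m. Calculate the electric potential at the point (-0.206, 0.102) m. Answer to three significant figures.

1.65×10⁵ V

The total potential is the scalar sum of each charge's contribution, V = Σ kqᵢ/rᵢ.
Distances from the field point to each charge: r₁ = 0.530 m, r₂ = 1.02 m.
V = k[(4.77×10⁻⁶)/(0.530) + (9.49×10⁻⁶)/(1.02)] = 1.65×10⁵ V.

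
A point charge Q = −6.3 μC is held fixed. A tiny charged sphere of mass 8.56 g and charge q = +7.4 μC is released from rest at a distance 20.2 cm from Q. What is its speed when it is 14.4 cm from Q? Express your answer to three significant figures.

Only the electrostatic force acts, so mechanical energy is conserved: ½mv² = U₁ − U₂ = kQq(1/r₁ − 1/r₂).
U₁ − U₂ = (8.99×10⁹ N·m²/C²)(-6.30×10⁻⁶ C)(7.40×10⁻⁶ C)(1/0.202 − 1/0.144) = 0.836 J.
v = √(2·0.836/8.56×10⁻³) = 14.0 m/s.

14.0 m/s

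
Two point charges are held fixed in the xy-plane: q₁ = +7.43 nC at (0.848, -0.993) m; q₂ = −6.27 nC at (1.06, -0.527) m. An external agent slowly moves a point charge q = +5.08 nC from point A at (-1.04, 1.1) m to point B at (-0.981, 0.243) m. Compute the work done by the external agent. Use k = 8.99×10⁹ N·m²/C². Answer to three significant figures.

9.86×10⁻⁹ J

For quasistatic motion the external work equals the change in potential energy: W_ext = qΔV = q(V_B − V_A).
At A: distances to the source charges are 2.82 m, 2.66 m; V_A = Σ kqᵢ/rᵢ = 2.48 V.
At B: distances to the source charges are 2.21 m, 2.18 m; V_B = Σ kqᵢ/rᵢ = 4.42 V.
ΔV = V_B − V_A = 1.94 V.
W_ext = qΔV = (5.08×10⁻⁹ C)(1.94 V) = 9.86×10⁻⁹ J.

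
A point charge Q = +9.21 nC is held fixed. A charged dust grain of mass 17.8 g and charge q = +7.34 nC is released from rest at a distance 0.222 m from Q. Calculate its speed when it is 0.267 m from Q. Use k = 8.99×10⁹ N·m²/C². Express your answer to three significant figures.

Only the electrostatic force acts, so mechanical energy is conserved: ½mv² = U₁ − U₂ = kQq(1/r₁ − 1/r₂).
U₁ − U₂ = (8.99×10⁹ N·m²/C²)(9.21×10⁻⁹ C)(7.34×10⁻⁹ C)(1/0.222 − 1/0.267) = 4.61×10⁻⁷ J.
v = √(2·4.61×10⁻⁷/0.0178) = 7.20×10⁻³ m/s.

7.20×10⁻³ m/s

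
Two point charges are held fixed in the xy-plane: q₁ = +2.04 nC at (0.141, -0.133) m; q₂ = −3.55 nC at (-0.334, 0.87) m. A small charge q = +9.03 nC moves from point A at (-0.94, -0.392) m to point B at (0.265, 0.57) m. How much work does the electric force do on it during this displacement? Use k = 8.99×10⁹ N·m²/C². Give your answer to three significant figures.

The work done by the electric force is W_field = −ΔU = −q(V_B − V_A) = q(V_A − V_B).
At A: distances to the source charges are 1.11 m, 1.40 m; V_A = Σ kqᵢ/rᵢ = -6.30 V.
At B: distances to the source charges are 0.714 m, 0.670 m; V_B = Σ kqᵢ/rᵢ = -21.9 V.
ΔV = V_B − V_A = -15.6 V.
W_field = −qΔV = −(9.03×10⁻⁹ C)(-15.6 V) = 1.41×10⁻⁷ J.

1.41×10⁻⁷ J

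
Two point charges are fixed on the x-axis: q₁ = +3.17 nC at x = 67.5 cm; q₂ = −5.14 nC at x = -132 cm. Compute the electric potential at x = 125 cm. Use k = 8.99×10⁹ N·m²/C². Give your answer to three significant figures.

31.6 V

Electric potential is a scalar, so the contributions from each charge add algebraically: V = Σ kqᵢ/rᵢ.
Distances from the field point to each charge: r₁ = 0.575 m, r₂ = 2.57 m.
V = k[(3.17×10⁻⁹)/(0.575) + (-5.14×10⁻⁹)/(2.57)] = 31.6 V.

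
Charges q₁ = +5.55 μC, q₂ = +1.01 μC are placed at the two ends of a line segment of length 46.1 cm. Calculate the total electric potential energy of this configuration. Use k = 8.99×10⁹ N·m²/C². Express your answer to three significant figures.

The assembly work is the sum of pairwise potential energies, U = Σ_{i<j} kqᵢqⱼ/rᵢⱼ.
The separation is r = 0.461 m.
U = (0.109) = 0.109 J.

0.109 J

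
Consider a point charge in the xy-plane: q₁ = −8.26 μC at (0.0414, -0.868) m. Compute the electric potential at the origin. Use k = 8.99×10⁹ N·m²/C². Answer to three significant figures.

-8.55×10⁴ V

The total potential is the scalar sum of each charge's contribution, V = Σ kqᵢ/rᵢ.
Distances from the field point to each charge: r₁ = 0.869 m.
V = k[(-8.26×10⁻⁶)/(0.869)] = -8.55×10⁴ V.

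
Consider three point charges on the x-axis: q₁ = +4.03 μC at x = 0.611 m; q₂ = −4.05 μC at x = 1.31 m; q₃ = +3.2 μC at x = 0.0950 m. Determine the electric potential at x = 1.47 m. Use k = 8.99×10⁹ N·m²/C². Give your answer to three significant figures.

-1.64×10⁵ V

The total potential is the scalar sum of each charge's contribution, V = Σ kqᵢ/rᵢ.
Distances from the field point to each charge: r₁ = 0.859 m, r₂ = 0.160 m, r₃ = 1.38 m.
V = k[(4.03×10⁻⁶)/(0.859) + (-4.05×10⁻⁶)/(0.160) + (3.20×10⁻⁶)/(1.38)] = -1.64×10⁵ V.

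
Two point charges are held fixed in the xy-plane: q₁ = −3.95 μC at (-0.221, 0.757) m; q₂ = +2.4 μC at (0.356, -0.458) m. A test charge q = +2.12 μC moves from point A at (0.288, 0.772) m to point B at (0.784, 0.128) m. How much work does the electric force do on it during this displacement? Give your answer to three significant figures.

-0.110 J

The work done by the electric force is W_field = −ΔU = −q(V_B − V_A) = q(V_A − V_B).
At A: distances to the source charges are 0.509 m, 1.23 m; V_A = Σ kqᵢ/rᵢ = -5.22×10⁴ V.
At B: distances to the source charges are 1.19 m, 0.726 m; V_B = Σ kqᵢ/rᵢ = -218 V.
ΔV = V_B − V_A = 5.20×10⁴ V.
W_field = −qΔV = −(2.12×10⁻⁶ C)(5.20×10⁴ V) = -0.110 J.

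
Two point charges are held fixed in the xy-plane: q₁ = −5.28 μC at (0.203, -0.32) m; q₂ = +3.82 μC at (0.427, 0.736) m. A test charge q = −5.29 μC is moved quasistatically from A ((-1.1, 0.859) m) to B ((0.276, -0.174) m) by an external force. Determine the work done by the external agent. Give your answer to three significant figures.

1.32 J

For quasistatic motion the external work equals the change in potential energy: W_ext = qΔV = q(V_B − V_A).
At A: distances to the source charges are 1.76 m, 1.53 m; V_A = Σ kqᵢ/rᵢ = -4600 V.
At B: distances to the source charges are 0.163 m, 0.922 m; V_B = Σ kqᵢ/rᵢ = -2.54×10⁵ V.
ΔV = V_B − V_A = -2.49×10⁵ V.
W_ext = qΔV = (-5.29×10⁻⁶ C)(-2.49×10⁵ V) = 1.32 J.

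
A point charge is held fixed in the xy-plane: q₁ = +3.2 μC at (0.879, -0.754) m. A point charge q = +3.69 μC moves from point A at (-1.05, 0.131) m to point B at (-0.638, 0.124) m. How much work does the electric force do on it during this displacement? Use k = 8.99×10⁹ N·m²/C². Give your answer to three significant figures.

-0.0105 J

The work done by the electric force is W_field = −ΔU = −q(V_B − V_A) = q(V_A − V_B).
At A: distance to the source charge is 2.12 m; V_A = kq₁/r = 1.36×10⁴ V.
At B: distance to the source charge is 1.75 m; V_B = kq₁/r = 1.64×10⁴ V.
ΔV = V_B − V_A = 2860 V.
W_field = −qΔV = −(3.69×10⁻⁶ C)(2860 V) = -0.0105 J.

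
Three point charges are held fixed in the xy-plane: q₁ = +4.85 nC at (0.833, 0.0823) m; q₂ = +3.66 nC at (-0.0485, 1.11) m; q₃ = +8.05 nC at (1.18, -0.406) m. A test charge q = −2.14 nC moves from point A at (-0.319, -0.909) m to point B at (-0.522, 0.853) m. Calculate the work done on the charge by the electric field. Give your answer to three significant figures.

6.98×10⁻⁸ J

The work done by the electric force is W_field = −ΔU = −q(V_B − V_A) = q(V_A − V_B).
At A: distances to the source charges are 1.52 m, 2.04 m, 1.58 m; V_A = Σ kqᵢ/rᵢ = 90.6 V.
At B: distances to the source charges are 1.56 m, 0.539 m, 2.12 m; V_B = Σ kqᵢ/rᵢ = 123 V.
ΔV = V_B − V_A = 32.6 V.
W_field = −qΔV = −(-2.14×10⁻⁹ C)(32.6 V) = 6.98×10⁻⁸ J.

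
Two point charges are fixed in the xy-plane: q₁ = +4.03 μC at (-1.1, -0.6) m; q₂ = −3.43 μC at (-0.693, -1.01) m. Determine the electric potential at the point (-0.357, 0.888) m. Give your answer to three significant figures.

Electric potential is a scalar, so the contributions from each charge add algebraically: V = Σ kqᵢ/rᵢ.
Distances from the field point to each charge: r₁ = 1.66 m, r₂ = 1.93 m.
V = k[(4.03×10⁻⁶)/(1.66) + (-3.43×10⁻⁶)/(1.93)] = 5790 V.

5790 V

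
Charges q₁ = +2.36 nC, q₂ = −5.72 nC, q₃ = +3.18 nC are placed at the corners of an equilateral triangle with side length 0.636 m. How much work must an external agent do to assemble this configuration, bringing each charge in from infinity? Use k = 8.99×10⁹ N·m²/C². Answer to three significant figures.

-3.42×10⁻⁷ J

The work to assemble the configuration equals its total potential energy, U = Σ kqᵢqⱼ/rᵢⱼ over all pairs.
All three pair separations equal the side length, 0.636 m.
U = (-1.91×10⁻⁷) + (1.06×10⁻⁷) + (-2.57×10⁻⁷) = -3.42×10⁻⁷ J.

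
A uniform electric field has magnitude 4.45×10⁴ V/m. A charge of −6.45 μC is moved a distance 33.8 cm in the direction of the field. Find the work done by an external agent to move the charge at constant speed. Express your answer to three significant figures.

The potential change for a displacement 33.8 cm in the direction of the field is ΔV = −Ed = -1.50×10⁴ V.
W_ext = qΔV = 0.0970 J.

0.0970 J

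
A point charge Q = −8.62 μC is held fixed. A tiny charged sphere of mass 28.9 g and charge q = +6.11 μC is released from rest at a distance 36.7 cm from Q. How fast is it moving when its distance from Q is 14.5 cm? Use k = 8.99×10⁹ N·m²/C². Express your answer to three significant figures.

Only the electrostatic force acts, so mechanical energy is conserved: ½mv² = U₁ − U₂ = kQq(1/r₁ − 1/r₂).
U₁ − U₂ = (8.99×10⁹ N·m²/C²)(-8.62×10⁻⁶ C)(6.11×10⁻⁶ C)(1/0.367 − 1/0.145) = 1.98 J.
v = √(2·1.98/0.0289) = 11.7 m/s.

11.7 m/s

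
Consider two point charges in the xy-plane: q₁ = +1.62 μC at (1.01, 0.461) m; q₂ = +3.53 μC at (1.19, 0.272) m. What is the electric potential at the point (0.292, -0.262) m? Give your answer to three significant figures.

The total potential is the scalar sum of each charge's contribution, V = Σ kqᵢ/rᵢ.
Distances from the field point to each charge: r₁ = 1.02 m, r₂ = 1.04 m.
V = k[(1.62×10⁻⁶)/(1.02) + (3.53×10⁻⁶)/(1.04)] = 4.47×10⁴ V.

4.47×10⁴ V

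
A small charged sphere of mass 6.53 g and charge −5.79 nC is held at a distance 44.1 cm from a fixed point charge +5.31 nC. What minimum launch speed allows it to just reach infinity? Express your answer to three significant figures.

0.0139 m/s

To just escape, total mechanical energy must reach zero at infinity: ½mv²_min + U = 0, so ½mv²_min = −U = |kQq|/r.
|U| = |kQq|/r = (8.99×10⁹ N·m²/C²)(5.31×10⁻⁹)(5.79×10⁻⁹)/(0.441) = 6.27×10⁻⁷ J.
v_min = √(2|U|/m) = √(2·6.27×10⁻⁷/6.53×10⁻³) = 0.0139 m/s.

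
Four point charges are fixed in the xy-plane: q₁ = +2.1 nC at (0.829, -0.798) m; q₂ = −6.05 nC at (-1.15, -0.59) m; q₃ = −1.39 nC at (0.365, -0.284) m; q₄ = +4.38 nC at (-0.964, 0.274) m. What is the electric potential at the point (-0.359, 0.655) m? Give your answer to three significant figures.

Electric potential is a scalar, so the contributions from each charge add algebraically: V = Σ kqᵢ/rᵢ.
Distances from the field point to each charge: r₁ = 1.88 m, r₂ = 1.48 m, r₃ = 1.19 m, r₄ = 0.715 m.
V = k[(2.10×10⁻⁹)/(1.88) + (-6.05×10⁻⁹)/(1.48) + (-1.39×10⁻⁹)/(1.19) + (4.38×10⁻⁹)/(0.715)] = 17.7 V.

17.7 V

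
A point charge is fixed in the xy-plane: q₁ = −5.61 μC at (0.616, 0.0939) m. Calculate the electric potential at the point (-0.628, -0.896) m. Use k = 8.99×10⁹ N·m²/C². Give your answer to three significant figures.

-3.17×10⁴ V

The total potential is the scalar sum of each charge's contribution, V = Σ kqᵢ/rᵢ.
Distances from the field point to each charge: r₁ = 1.59 m.
V = k[(-5.61×10⁻⁶)/(1.59)] = -3.17×10⁴ V.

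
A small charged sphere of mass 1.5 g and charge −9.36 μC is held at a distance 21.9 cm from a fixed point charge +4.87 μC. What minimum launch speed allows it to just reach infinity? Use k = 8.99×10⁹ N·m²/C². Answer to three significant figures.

To just escape, total mechanical energy must reach zero at infinity: ½mv²_min + U = 0, so ½mv²_min = −U = |kQq|/r.
|U| = |kQq|/r = (8.99×10⁹ N·m²/C²)(4.87×10⁻⁶)(9.36×10⁻⁶)/(0.219) = 1.87 J.
v_min = √(2|U|/m) = √(2·1.87/1.50×10⁻³) = 49.9 m/s.

49.9 m/s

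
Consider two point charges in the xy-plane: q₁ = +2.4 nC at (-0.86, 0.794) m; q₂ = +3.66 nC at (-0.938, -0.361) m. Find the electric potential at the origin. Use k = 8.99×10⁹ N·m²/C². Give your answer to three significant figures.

51.2 V

The total potential is the scalar sum of each charge's contribution, V = Σ kqᵢ/rᵢ.
Distances from the field point to each charge: r₁ = 1.17 m, r₂ = 1.01 m.
V = k[(2.40×10⁻⁹)/(1.17) + (3.66×10⁻⁹)/(1.01)] = 51.2 V.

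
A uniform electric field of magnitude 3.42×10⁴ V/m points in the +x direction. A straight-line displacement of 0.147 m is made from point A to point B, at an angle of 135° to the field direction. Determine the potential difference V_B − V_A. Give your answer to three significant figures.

3550 V

Only the component of displacement along E changes the potential: ΔV = −E·d·cosθ.
ΔV = −(3.42×10⁴ V/m)(0.147 m)cos135° = 3550 V.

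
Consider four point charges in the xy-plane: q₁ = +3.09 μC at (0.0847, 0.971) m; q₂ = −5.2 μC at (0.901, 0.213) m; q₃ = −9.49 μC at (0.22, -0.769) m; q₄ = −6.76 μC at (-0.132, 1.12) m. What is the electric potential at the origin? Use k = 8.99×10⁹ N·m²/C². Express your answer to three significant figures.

Electric potential is a scalar, so the contributions from each charge add algebraically: V = Σ kqᵢ/rᵢ.
Distances from the field point to each charge: r₁ = 0.975 m, r₂ = 0.926 m, r₃ = 0.800 m, r₄ = 1.13 m.
V = k[(3.09×10⁻⁶)/(0.975) + (-5.20×10⁻⁶)/(0.926) + (-9.49×10⁻⁶)/(0.800) + (-6.76×10⁻⁶)/(1.13)] = -1.83×10⁵ V.

-1.83×10⁵ V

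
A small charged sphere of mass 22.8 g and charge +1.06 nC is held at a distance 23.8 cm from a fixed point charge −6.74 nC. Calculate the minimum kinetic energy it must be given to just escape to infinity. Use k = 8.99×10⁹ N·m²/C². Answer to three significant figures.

2.70×10⁻⁷ J

To just escape, total mechanical energy must reach zero at infinity: ½mv²_min + U = 0, so ½mv²_min = −U = |kQq|/r.
|U| = |kQq|/r = (8.99×10⁹ N·m²/C²)(6.74×10⁻⁹)(1.06×10⁻⁹)/(0.238) = 2.70×10⁻⁷ J.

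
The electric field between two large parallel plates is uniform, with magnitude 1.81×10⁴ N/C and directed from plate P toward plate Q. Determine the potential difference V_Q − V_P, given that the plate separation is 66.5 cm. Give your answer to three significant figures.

-1.20×10⁴ V

In a uniform field, potential decreases in the direction of E: ΔV = −E·d for a displacement d parallel to E.
Going from P to Q is a displacement of 66.5 cm along the field, so V_Q − V_P = −Ed = -1.20×10⁴ V.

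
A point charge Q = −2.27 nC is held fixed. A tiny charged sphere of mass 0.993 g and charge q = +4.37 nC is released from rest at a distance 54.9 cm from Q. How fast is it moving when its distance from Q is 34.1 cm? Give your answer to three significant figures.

Only the electrostatic force acts, so mechanical energy is conserved: ½mv² = U₁ − U₂ = kQq(1/r₁ − 1/r₂).
U₁ − U₂ = (8.99×10⁹ N·m²/C²)(-2.27×10⁻⁹ C)(4.37×10⁻⁹ C)(1/0.549 − 1/0.341) = 9.91×10⁻⁸ J.
v = √(2·9.91×10⁻⁸/9.93×10⁻⁴) = 0.0141 m/s.

0.0141 m/s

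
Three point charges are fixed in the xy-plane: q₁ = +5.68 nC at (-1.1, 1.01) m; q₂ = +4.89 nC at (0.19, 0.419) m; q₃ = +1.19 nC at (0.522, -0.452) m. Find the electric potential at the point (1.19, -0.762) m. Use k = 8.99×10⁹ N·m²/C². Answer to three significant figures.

60.6 V

Electric potential is a scalar, so the contributions from each charge add algebraically: V = Σ kqᵢ/rᵢ.
Distances from the field point to each charge: r₁ = 2.90 m, r₂ = 1.55 m, r₃ = 0.736 m.
V = k[(5.68×10⁻⁹)/(2.90) + (4.89×10⁻⁹)/(1.55) + (1.19×10⁻⁹)/(0.736)] = 60.6 V.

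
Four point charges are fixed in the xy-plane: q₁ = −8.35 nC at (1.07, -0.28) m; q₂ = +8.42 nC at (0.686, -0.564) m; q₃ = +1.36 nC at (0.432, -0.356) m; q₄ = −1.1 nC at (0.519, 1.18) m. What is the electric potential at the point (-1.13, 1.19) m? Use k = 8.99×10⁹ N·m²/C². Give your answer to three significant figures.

1.18 V

The total potential is the scalar sum of each charge's contribution, V = Σ kqᵢ/rᵢ.
Distances from the field point to each charge: r₁ = 2.65 m, r₂ = 2.52 m, r₃ = 2.20 m, r₄ = 1.65 m.
V = k[(-8.35×10⁻⁹)/(2.65) + (8.42×10⁻⁹)/(2.52) + (1.36×10⁻⁹)/(2.20) + (-1.10×10⁻⁹)/(1.65)] = 1.18 V.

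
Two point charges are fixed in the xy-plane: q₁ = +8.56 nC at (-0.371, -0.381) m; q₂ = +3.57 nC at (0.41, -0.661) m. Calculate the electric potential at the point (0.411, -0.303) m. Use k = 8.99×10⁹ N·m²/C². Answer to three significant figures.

188 V

The total potential is the scalar sum of each charge's contribution, V = Σ kqᵢ/rᵢ.
Distances from the field point to each charge: r₁ = 0.786 m, r₂ = 0.358 m.
V = k[(8.56×10⁻⁹)/(0.786) + (3.57×10⁻⁹)/(0.358)] = 188 V.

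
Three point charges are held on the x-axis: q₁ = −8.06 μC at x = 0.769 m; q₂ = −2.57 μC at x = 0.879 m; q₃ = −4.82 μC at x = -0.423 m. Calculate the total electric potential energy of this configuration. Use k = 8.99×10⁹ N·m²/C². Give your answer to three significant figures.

The assembly work is the sum of pairwise potential energies, U = Σ_{i<j} kqᵢqⱼ/rᵢⱼ.
Pair separations: r₁₂ = 0.110 m, r₁₃ = 1.19 m, r₂₃ = 1.30 m.
U = (1.69) + (0.293) + (0.0855) = 2.07 J.

2.07 J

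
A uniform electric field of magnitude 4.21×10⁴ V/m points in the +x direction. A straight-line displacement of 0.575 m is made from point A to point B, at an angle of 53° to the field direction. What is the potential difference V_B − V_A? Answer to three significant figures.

Only the component of displacement along E changes the potential: ΔV = −E·d·cosθ.
ΔV = −(4.21×10⁴ V/m)(0.575 m)cos53° = -1.46×10⁴ V.

-1.46×10⁴ V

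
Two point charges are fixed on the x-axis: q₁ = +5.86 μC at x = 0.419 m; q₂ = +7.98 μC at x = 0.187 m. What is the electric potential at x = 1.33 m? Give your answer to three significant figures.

The total potential is the scalar sum of each charge's contribution, V = Σ kqᵢ/rᵢ.
Distances from the field point to each charge: r₁ = 0.911 m, r₂ = 1.14 m.
V = k[(5.86×10⁻⁶)/(0.911) + (7.98×10⁻⁶)/(1.14)] = 1.21×10⁵ V.

1.21×10⁵ V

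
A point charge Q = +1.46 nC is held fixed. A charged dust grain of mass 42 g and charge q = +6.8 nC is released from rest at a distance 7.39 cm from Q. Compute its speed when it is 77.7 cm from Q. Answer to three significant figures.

7.21×10⁻³ m/s

Only the electrostatic force acts, so mechanical energy is conserved: ½mv² = U₁ − U₂ = kQq(1/r₁ − 1/r₂).
U₁ − U₂ = (8.99×10⁹ N·m²/C²)(1.46×10⁻⁹ C)(6.80×10⁻⁹ C)(1/0.0739 − 1/0.777) = 1.09×10⁻⁶ J.
v = √(2·1.09×10⁻⁶/0.0420) = 7.21×10⁻³ m/s.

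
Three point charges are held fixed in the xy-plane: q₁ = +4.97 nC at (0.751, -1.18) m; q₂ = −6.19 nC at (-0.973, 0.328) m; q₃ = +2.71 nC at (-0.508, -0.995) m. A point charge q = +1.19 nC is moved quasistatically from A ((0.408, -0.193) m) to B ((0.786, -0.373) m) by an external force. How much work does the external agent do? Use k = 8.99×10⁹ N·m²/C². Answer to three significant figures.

For quasistatic motion the external work equals the change in potential energy: W_ext = qΔV = q(V_B − V_A).
At A: distances to the source charges are 1.04 m, 1.48 m, 1.22 m; V_A = Σ kqᵢ/rᵢ = 25.1 V.
At B: distances to the source charges are 0.808 m, 1.89 m, 1.44 m; V_B = Σ kqᵢ/rᵢ = 42.9 V.
ΔV = V_B − V_A = 17.8 V.
W_ext = qΔV = (1.19×10⁻⁹ C)(17.8 V) = 2.12×10⁻⁸ J.

2.12×10⁻⁸ J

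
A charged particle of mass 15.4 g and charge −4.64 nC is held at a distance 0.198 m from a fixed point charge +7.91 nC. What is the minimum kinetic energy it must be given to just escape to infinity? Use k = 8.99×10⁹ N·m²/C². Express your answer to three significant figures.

1.67×10⁻⁶ J

To just escape, total mechanical energy must reach zero at infinity: ½mv²_min + U = 0, so ½mv²_min = −U = |kQq|/r.
|U| = |kQq|/r = (8.99×10⁹ N·m²/C²)(7.91×10⁻⁹)(4.64×10⁻⁹)/(0.198) = 1.67×10⁻⁶ J.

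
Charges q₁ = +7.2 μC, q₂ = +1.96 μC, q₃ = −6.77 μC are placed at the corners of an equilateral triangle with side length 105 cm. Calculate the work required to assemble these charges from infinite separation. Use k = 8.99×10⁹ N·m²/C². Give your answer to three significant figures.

The assembly work is the sum of pairwise potential energies, U = Σ_{i<j} kqᵢqⱼ/rᵢⱼ.
All three pair separations equal the side length, 1.05 m.
U = (0.121) + (-0.417) + (-0.114) = -0.410 J.

-0.410 J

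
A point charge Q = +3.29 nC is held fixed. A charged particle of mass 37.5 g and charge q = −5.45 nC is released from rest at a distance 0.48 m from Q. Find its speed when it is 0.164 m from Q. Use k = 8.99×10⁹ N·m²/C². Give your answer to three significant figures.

Only the electrostatic force acts, so mechanical energy is conserved: ½mv² = U₁ − U₂ = kQq(1/r₁ − 1/r₂).
U₁ − U₂ = (8.99×10⁹ N·m²/C²)(3.29×10⁻⁹ C)(-5.45×10⁻⁹ C)(1/0.480 − 1/0.164) = 6.47×10⁻⁷ J.
v = √(2·6.47×10⁻⁷/0.0375) = 5.87×10⁻³ m/s.

5.87×10⁻³ m/s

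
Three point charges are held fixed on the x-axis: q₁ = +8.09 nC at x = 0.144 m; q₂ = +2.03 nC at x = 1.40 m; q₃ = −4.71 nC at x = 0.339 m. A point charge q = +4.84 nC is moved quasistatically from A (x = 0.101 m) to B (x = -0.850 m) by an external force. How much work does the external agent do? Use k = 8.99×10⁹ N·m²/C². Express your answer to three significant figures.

-7.17×10⁻⁶ J

For quasistatic motion the external work equals the change in potential energy: W_ext = qΔV = q(V_B − V_A).
At A: distances to the source charges are 0.0430 m, 1.30 m, 0.238 m; V_A = Σ kqᵢ/rᵢ = 1530 V.
At B: distances to the source charges are 0.994 m, 2.25 m, 1.19 m; V_B = Σ kqᵢ/rᵢ = 45.7 V.
ΔV = V_B − V_A = -1480 V.
W_ext = qΔV = (4.84×10⁻⁹ C)(-1480 V) = -7.17×10⁻⁶ J.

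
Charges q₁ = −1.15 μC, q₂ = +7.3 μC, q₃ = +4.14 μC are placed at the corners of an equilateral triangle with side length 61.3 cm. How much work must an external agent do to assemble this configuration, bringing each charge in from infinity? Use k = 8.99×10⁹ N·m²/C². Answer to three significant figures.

0.250 J

The work to assemble the configuration equals its total potential energy, U = Σ kqᵢqⱼ/rᵢⱼ over all pairs.
All three pair separations equal the side length, 0.613 m.
U = (-0.123) + (-0.0698) + (0.443) = 0.250 J.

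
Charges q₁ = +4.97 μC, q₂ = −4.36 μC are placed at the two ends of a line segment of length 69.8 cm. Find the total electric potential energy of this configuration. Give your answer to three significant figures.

-0.279 J

The assembly work is the sum of pairwise potential energies, U = Σ_{i<j} kqᵢqⱼ/rᵢⱼ.
The separation is r = 0.698 m.
U = (-0.279) = -0.279 J.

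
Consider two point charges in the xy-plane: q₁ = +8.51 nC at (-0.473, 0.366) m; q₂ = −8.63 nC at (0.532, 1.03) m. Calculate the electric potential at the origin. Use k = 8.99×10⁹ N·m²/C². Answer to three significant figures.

Electric potential is a scalar, so the contributions from each charge add algebraically: V = Σ kqᵢ/rᵢ.
Distances from the field point to each charge: r₁ = 0.598 m, r₂ = 1.16 m.
V = k[(8.51×10⁻⁹)/(0.598) + (-8.63×10⁻⁹)/(1.16)] = 61.0 V.

61.0 V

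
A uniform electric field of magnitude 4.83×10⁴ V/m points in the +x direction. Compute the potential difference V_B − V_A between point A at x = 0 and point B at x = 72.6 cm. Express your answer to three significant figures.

-3.51×10⁴ V

In a uniform field, potential decreases in the direction of E: V_B − V_A = −E·Δx.
V_B − V_A = −(4.83×10⁴ V/m)(0.726 m) = -3.51×10⁴ V.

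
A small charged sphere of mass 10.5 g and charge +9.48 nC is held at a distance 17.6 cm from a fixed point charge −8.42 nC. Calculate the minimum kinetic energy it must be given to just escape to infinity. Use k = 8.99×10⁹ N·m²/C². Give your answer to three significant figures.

To just escape, total mechanical energy must reach zero at infinity: ½mv²_min + U = 0, so ½mv²_min = −U = |kQq|/r.
|U| = |kQq|/r = (8.99×10⁹ N·m²/C²)(8.42×10⁻⁹)(9.48×10⁻⁹)/(0.176) = 4.08×10⁻⁶ J.

4.08×10⁻⁶ J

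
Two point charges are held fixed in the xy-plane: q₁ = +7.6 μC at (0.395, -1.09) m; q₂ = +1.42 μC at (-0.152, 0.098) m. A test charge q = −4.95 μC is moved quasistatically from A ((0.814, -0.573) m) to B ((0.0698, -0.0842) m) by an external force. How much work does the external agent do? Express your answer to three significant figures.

For quasistatic motion the external work equals the change in potential energy: W_ext = qΔV = q(V_B − V_A).
At A: distances to the source charges are 0.665 m, 1.18 m; V_A = Σ kqᵢ/rᵢ = 1.14×10⁵ V.
At B: distances to the source charges are 1.06 m, 0.287 m; V_B = Σ kqᵢ/rᵢ = 1.09×10⁵ V.
ΔV = V_B − V_A = -4410 V.
W_ext = qΔV = (-4.95×10⁻⁶ C)(-4410 V) = 0.0219 J.

0.0219 J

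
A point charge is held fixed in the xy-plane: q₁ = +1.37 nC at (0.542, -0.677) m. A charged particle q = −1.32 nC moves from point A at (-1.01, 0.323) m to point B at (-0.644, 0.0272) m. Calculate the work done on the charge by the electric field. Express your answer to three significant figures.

The work done by the electric force is W_field = −ΔU = −q(V_B − V_A) = q(V_A − V_B).
At A: distance to the source charge is 1.85 m; V_A = kq₁/r = 6.67 V.
At B: distance to the source charge is 1.38 m; V_B = kq₁/r = 8.93 V.
ΔV = V_B − V_A = 2.26 V.
W_field = −qΔV = −(-1.32×10⁻⁹ C)(2.26 V) = 2.98×10⁻⁹ J.

2.98×10⁻⁹ J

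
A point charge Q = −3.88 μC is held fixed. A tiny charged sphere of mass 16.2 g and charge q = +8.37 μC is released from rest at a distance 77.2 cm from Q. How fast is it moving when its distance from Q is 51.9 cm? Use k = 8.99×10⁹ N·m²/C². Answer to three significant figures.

4.77 m/s

Only the electrostatic force acts, so mechanical energy is conserved: ½mv² = U₁ − U₂ = kQq(1/r₁ − 1/r₂).
U₁ − U₂ = (8.99×10⁹ N·m²/C²)(-3.88×10⁻⁶ C)(8.37×10⁻⁶ C)(1/0.772 − 1/0.519) = 0.184 J.
v = √(2·0.184/0.0162) = 4.77 m/s.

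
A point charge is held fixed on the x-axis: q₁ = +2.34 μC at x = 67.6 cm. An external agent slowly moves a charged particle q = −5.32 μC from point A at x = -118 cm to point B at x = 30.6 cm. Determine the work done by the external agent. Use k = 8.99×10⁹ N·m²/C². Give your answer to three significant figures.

-0.242 J

For quasistatic motion the external work equals the change in potential energy: W_ext = qΔV = q(V_B − V_A).
At A: distance to the source charge is 1.86 m; V_A = kq₁/r = 1.13×10⁴ V.
At B: distance to the source charge is 0.370 m; V_B = kq₁/r = 5.69×10⁴ V.
ΔV = V_B − V_A = 4.55×10⁴ V.
W_ext = qΔV = (-5.32×10⁻⁶ C)(4.55×10⁴ V) = -0.242 J.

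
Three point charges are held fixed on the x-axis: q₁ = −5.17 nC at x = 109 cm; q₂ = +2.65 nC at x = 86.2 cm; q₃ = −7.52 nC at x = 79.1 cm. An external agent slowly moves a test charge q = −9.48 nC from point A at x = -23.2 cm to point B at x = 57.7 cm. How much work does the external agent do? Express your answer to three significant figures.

2.31×10⁻⁶ J

For quasistatic motion the external work equals the change in potential energy: W_ext = qΔV = q(V_B − V_A).
At A: distances to the source charges are 1.32 m, 1.09 m, 1.02 m; V_A = Σ kqᵢ/rᵢ = -79.5 V.
At B: distances to the source charges are 0.513 m, 0.285 m, 0.214 m; V_B = Σ kqᵢ/rᵢ = -323 V.
ΔV = V_B − V_A = -243 V.
W_ext = qΔV = (-9.48×10⁻⁹ C)(-243 V) = 2.31×10⁻⁶ J.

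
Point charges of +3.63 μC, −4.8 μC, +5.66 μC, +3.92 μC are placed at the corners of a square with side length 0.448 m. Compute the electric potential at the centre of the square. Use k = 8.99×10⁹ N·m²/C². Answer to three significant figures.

2.39×10⁵ V

The total potential is the scalar sum of each charge's contribution, V = Σ kqᵢ/rᵢ.
The distance from each corner to the centre is a√2/2 = 0.317 m.
V = k[(3.63×10⁻⁶)/(0.317) + (-4.80×10⁻⁶)/(0.317) + (5.66×10⁻⁶)/(0.317) + (3.92×10⁻⁶)/(0.317)] = 2.39×10⁵ V.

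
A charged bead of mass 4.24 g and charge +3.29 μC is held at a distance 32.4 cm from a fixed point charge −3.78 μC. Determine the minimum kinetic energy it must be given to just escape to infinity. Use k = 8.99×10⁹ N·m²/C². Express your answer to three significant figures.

To just escape, total mechanical energy must reach zero at infinity: ½mv²_min + U = 0, so ½mv²_min = −U = |kQq|/r.
|U| = |kQq|/r = (8.99×10⁹ N·m²/C²)(3.78×10⁻⁶)(3.29×10⁻⁶)/(0.324) = 0.345 J.

0.345 J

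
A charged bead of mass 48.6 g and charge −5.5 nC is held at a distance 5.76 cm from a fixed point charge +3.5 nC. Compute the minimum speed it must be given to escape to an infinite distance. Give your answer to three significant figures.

0.0111 m/s

To just escape, total mechanical energy must reach zero at infinity: ½mv²_min + U = 0, so ½mv²_min = −U = |kQq|/r.
|U| = |kQq|/r = (8.99×10⁹ N·m²/C²)(3.50×10⁻⁹)(5.50×10⁻⁹)/(0.0576) = 3.00×10⁻⁶ J.
v_min = √(2|U|/m) = √(2·3.00×10⁻⁶/0.0486) = 0.0111 m/s.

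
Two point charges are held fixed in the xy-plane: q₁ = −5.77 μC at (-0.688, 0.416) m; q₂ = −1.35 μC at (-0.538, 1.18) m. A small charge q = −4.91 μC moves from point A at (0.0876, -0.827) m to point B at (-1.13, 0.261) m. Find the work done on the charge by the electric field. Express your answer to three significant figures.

The work done by the electric force is W_field = −ΔU = −q(V_B − V_A) = q(V_A − V_B).
At A: distances to the source charges are 1.47 m, 2.10 m; V_A = Σ kqᵢ/rᵢ = -4.12×10⁴ V.
At B: distances to the source charges are 0.468 m, 1.09 m; V_B = Σ kqᵢ/rᵢ = -1.22×10⁵ V.
ΔV = V_B − V_A = -8.07×10⁴ V.
W_field = −qΔV = −(-4.91×10⁻⁶ C)(-8.07×10⁴ V) = -0.396 J.

-0.396 J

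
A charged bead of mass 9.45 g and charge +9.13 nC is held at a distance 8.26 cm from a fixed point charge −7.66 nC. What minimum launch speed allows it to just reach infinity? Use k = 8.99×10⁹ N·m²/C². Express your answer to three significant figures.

0.0401 m/s

To just escape, total mechanical energy must reach zero at infinity: ½mv²_min + U = 0, so ½mv²_min = −U = |kQq|/r.
|U| = |kQq|/r = (8.99×10⁹ N·m²/C²)(7.66×10⁻⁹)(9.13×10⁻⁹)/(0.0826) = 7.61×10⁻⁶ J.
v_min = √(2|U|/m) = √(2·7.61×10⁻⁶/9.45×10⁻³) = 0.0401 m/s.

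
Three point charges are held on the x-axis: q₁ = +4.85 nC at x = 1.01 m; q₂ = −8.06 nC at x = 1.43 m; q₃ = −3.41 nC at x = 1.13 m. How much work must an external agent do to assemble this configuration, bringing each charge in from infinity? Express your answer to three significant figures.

-1.25×10⁻⁶ J

The assembly work is the sum of pairwise potential energies, U = Σ_{i<j} kqᵢqⱼ/rᵢⱼ.
Pair separations: r₁₂ = 0.420 m, r₁₃ = 0.120 m, r₂₃ = 0.300 m.
U = (-8.37×10⁻⁷) + (-1.24×10⁻⁶) + (8.24×10⁻⁷) = -1.25×10⁻⁶ J.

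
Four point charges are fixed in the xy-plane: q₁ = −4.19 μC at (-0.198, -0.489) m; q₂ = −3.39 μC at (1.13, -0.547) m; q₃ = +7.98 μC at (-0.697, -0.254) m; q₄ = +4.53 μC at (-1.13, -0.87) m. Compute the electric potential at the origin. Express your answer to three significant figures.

The total potential is the scalar sum of each charge's contribution, V = Σ kqᵢ/rᵢ.
Distances from the field point to each charge: r₁ = 0.528 m, r₂ = 1.26 m, r₃ = 0.742 m, r₄ = 1.43 m.
V = k[(-4.19×10⁻⁶)/(0.528) + (-3.39×10⁻⁶)/(1.26) + (7.98×10⁻⁶)/(0.742) + (4.53×10⁻⁶)/(1.43)] = 2.96×10⁴ V.

2.96×10⁴ V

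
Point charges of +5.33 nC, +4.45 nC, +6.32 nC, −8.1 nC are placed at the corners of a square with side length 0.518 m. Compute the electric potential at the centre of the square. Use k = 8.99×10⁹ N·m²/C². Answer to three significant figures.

196 V

The total potential is the scalar sum of each charge's contribution, V = Σ kqᵢ/rᵢ.
The distance from each corner to the centre is a√2/2 = 0.366 m.
V = k[(5.33×10⁻⁹)/(0.366) + (4.45×10⁻⁹)/(0.366) + (6.32×10⁻⁹)/(0.366) + (-8.10×10⁻⁹)/(0.366)] = 196 V.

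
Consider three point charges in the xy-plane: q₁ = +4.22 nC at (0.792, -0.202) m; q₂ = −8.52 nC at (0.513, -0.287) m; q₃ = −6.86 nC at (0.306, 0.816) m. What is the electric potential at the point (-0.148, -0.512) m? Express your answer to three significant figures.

The total potential is the scalar sum of each charge's contribution, V = Σ kqᵢ/rᵢ.
Distances from the field point to each charge: r₁ = 0.990 m, r₂ = 0.698 m, r₃ = 1.40 m.
V = k[(4.22×10⁻⁹)/(0.990) + (-8.52×10⁻⁹)/(0.698) + (-6.86×10⁻⁹)/(1.40)] = -115 V.

-115 V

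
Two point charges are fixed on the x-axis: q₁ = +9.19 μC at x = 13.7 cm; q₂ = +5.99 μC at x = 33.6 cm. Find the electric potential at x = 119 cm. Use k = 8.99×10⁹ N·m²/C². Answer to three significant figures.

1.42×10⁵ V

The total potential is the scalar sum of each charge's contribution, V = Σ kqᵢ/rᵢ.
Distances from the field point to each charge: r₁ = 1.05 m, r₂ = 0.854 m.
V = k[(9.19×10⁻⁶)/(1.05) + (5.99×10⁻⁶)/(0.854)] = 1.42×10⁵ V.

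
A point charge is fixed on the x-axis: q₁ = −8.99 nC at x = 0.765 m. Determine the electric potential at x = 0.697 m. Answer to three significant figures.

The total potential is the scalar sum of each charge's contribution, V = Σ kqᵢ/rᵢ.
V = k[(-8.99×10⁻⁹)/(0.0680)] = -1190 V.

-1190 V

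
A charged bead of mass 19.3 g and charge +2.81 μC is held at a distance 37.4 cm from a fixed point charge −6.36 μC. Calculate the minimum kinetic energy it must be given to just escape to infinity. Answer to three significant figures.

To just escape, total mechanical energy must reach zero at infinity: ½mv²_min + U = 0, so ½mv²_min = −U = |kQq|/r.
|U| = |kQq|/r = (8.99×10⁹ N·m²/C²)(6.36×10⁻⁶)(2.81×10⁻⁶)/(0.374) = 0.430 J.

0.430 J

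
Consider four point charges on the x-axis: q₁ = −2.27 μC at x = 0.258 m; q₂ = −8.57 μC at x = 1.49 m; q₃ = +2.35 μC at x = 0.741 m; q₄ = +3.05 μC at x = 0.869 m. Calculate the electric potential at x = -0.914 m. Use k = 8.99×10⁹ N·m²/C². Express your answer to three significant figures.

-2.13×10⁴ V

The total potential is the scalar sum of each charge's contribution, V = Σ kqᵢ/rᵢ.
Distances from the field point to each charge: r₁ = 1.17 m, r₂ = 2.40 m, r₃ = 1.66 m, r₄ = 1.78 m.
V = k[(-2.27×10⁻⁶)/(1.17) + (-8.57×10⁻⁶)/(2.40) + (2.35×10⁻⁶)/(1.66) + (3.05×10⁻⁶)/(1.78)] = -2.13×10⁴ V.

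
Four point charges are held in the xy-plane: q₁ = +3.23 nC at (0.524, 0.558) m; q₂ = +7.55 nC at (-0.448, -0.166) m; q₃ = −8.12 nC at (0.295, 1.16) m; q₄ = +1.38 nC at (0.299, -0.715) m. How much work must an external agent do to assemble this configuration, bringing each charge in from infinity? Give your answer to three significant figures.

The work to assemble the configuration equals its total potential energy, U = Σ kqᵢqⱼ/rᵢⱼ over all pairs.
Pair separations: r₁₂ = 1.21 m, r₁₃ = 0.644 m, r₁₄ = 1.29 m, r₂₃ = 1.52 m, r₂₄ = 0.927 m, r₃₄ = 1.88 m.
Summing all 6 pair terms gives U = -4.69×10⁻⁷ J.

-4.69×10⁻⁷ J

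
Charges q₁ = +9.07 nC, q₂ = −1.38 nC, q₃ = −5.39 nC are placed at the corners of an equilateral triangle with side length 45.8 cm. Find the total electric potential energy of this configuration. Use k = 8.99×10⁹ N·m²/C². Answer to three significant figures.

-1.06×10⁻⁶ J

The work to assemble the configuration equals its total potential energy, U = Σ kqᵢqⱼ/rᵢⱼ over all pairs.
All three pair separations equal the side length, 0.458 m.
U = (-2.46×10⁻⁷) + (-9.60×10⁻⁷) + (1.46×10⁻⁷) = -1.06×10⁻⁶ J.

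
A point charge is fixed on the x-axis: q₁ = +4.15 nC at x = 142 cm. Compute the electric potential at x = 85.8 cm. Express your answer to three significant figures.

66.4 V

Electric potential is a scalar, so the contributions from each charge add algebraically: V = Σ kqᵢ/rᵢ.
V = k[(4.15×10⁻⁹)/(0.562)] = 66.4 V.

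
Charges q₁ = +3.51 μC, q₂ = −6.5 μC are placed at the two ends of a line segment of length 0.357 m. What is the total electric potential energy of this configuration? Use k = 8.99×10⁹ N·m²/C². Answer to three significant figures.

The assembly work is the sum of pairwise potential energies, U = Σ_{i<j} kqᵢqⱼ/rᵢⱼ.
The separation is r = 0.357 m.
U = (-0.575) = -0.575 J.

-0.575 J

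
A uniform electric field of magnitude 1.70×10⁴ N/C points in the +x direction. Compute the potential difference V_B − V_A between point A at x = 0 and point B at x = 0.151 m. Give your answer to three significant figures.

-2570 V

In a uniform field, potential decreases in the direction of E: V_B − V_A = −E·Δx.
V_B − V_A = −(1.70×10⁴ V/m)(0.151 m) = -2570 V.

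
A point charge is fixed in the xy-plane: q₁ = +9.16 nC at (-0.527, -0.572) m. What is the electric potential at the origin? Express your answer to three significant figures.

Electric potential is a scalar, so the contributions from each charge add algebraically: V = Σ kqᵢ/rᵢ.
Distances from the field point to each charge: r₁ = 0.778 m.
V = k[(9.16×10⁻⁹)/(0.778)] = 106 V.

106 V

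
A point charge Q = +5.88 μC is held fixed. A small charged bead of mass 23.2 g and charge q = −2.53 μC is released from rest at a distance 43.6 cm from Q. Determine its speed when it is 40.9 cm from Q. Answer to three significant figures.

Only the electrostatic force acts, so mechanical energy is conserved: ½mv² = U₁ − U₂ = kQq(1/r₁ − 1/r₂).
U₁ − U₂ = (8.99×10⁹ N·m²/C²)(5.88×10⁻⁶ C)(-2.53×10⁻⁶ C)(1/0.436 − 1/0.409) = 0.0202 J.
v = √(2·0.0202/0.0232) = 1.32 m/s.

1.32 m/s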